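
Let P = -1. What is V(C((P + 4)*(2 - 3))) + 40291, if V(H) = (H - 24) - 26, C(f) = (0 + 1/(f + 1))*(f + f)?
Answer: 40244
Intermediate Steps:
C(f) = 2*f/(1 + f) (C(f) = (0 + 1/(1 + f))*(2*f) = (2*f)/(1 + f) = 2*f/(1 + f))
V(H) = -50 + H (V(H) = (-24 + H) - 26 = -50 + H)
V(C((P + 4)*(2 - 3))) + 40291 = (-50 + 2*((-1 + 4)*(2 - 3))/(1 + (-1 + 4)*(2 - 3))) + 40291 = (-50 + 2*(3*(-1))/(1 + 3*(-1))) + 40291 = (-50 + 2*(-3)/(1 - 3)) + 40291 = (-50 + 2*(-3)/(-2)) + 40291 = (-50 + 2*(-3)*(-½)) + 40291 = (-50 + 3) + 40291 = -47 + 40291 = 40244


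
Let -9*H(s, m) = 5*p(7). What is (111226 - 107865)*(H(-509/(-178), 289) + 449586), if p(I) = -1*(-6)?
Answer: 4533142028/3 ≈ 1.5110e+9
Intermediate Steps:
p(I) = 6
H(s, m) = -10/3 (H(s, m) = -5*6/9 = -⅑*30 = -10/3)
(111226 - 107865)*(H(-509/(-178), 289) + 449586) = (111226 - 107865)*(-10/3 + 449586) = 3361*(1348748/3) = 4533142028/3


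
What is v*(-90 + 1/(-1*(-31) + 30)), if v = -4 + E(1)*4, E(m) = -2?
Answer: 65868/61 ≈ 1079.8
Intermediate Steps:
v = -12 (v = -4 - 2*4 = -4 - 8 = -12)
v*(-90 + 1/(-1*(-31) + 30)) = -12*(-90 + 1/(-1*(-31) + 30)) = -12*(-90 + 1/(31 + 30)) = -12*(-90 + 1/61) = -12*(-5489/61) = 65868/61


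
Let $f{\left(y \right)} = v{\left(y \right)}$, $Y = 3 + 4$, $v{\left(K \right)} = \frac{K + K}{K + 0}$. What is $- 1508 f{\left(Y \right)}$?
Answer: $-3016$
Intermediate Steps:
$v{\left(K \right)} = 2$ ($v{\left(K \right)} = \frac{2 K}{K} = 2$)
$Y = 7$
$f{\left(y \right)} = 2$
$- 1508 f{\left(Y \right)} = \left(-1508\right) 2 = -3016$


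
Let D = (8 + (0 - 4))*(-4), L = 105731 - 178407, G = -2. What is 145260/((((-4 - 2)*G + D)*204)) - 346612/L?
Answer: -214043341/1235492 ≈ -173.25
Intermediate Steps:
L = -72676
D = -16 (D = (8 - 4)*(-4) = 4*(-4) = -16)
145260/((((-4 - 2)*G + D)*204)) - 346612/L = 145260/((((-4 - 2)*(-2) - 16)*204)) - 346612/(-72676) = 145260/(((-6*(-2) - 16)*204)) - 346612*(-1/72676) = 145260/(((12 - 16)*204)) + 86653/18169 = 145260/((-4*204)) + 86653/18169 = 145260/(-816) + 86653/18169 = 145260*(-1/816) + 86653/18169 = -12105/68 + 86653/18169 = -214043341/1235492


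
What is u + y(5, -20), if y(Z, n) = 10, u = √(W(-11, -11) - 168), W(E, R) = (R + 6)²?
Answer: 10 + I*√143 ≈ 10.0 + 11.958*I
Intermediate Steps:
W(E, R) = (6 + R)²
u = I*√143 (u = √((6 - 11)² - 168) = √((-5)² - 168) = √(25 - 168) = √(-143) = I*√143 ≈ 11.958*I)
u + y(5, -20) = I*√143 + 10 = 10 + I*√143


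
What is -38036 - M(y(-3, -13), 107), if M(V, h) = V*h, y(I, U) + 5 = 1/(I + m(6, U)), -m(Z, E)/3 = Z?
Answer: -787414/21 ≈ -37496.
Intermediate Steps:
m(Z, E) = -3*Z
y(I, U) = -5 + 1/(-18 + I) (y(I, U) = -5 + 1/(I - 3*6) = -5 + 1/(I - 18) = -5 + 1/(-18 + I))
-38036 - M(y(-3, -13), 107) = -38036 - (91 - 5*(-3))/(-18 - 3)*107 = -38036 - (91 + 15)/(-21)*107 = -38036 - (-1/21*106)*107 = -38036 - (-106)*107/21 = -38036 - 1*(-11342/21) = -38036 + 11342/21 = -787414/21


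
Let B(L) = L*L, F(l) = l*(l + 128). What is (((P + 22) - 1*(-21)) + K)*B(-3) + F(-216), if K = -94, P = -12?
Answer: 18441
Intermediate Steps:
F(l) = l*(128 + l)
B(L) = L²
(((P + 22) - 1*(-21)) + K)*B(-3) + F(-216) = (((-12 + 22) - 1*(-21)) - 94)*(-3)² - 216*(128 - 216) = ((10 + 21) - 94)*9 - 216*(-88) = (31 - 94)*9 + 19008 = -63*9 + 19008 = -567 + 19008 = 18441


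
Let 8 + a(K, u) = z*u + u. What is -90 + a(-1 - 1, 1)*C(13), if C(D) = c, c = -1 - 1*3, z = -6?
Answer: -38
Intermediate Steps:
c = -4 (c = -1 - 3 = -4)
a(K, u) = -8 - 5*u (a(K, u) = -8 + (-6*u + u) = -8 - 5*u)
C(D) = -4
-90 + a(-1 - 1, 1)*C(13) = -90 + (-8 - 5*1)*(-4) = -90 + (-8 - 5)*(-4) = -90 - 13*(-4) = -90 + 52 = -38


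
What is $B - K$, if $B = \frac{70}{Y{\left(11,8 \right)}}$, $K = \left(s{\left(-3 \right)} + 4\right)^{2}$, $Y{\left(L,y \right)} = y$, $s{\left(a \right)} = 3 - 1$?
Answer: $- \frac{109}{4} \approx -27.25$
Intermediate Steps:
$s{\left(a \right)} = 2$ ($s{\left(a \right)} = 3 - 1 = 2$)
$K = 36$ ($K = \left(2 + 4\right)^{2} = 6^{2} = 36$)
$B = \frac{35}{4}$ ($B = \frac{70}{8} = 70 \cdot \frac{1}{8} = \frac{35}{4} \approx 8.75$)
$B - K = \frac{35}{4} - 36 = - \frac{109}{4}$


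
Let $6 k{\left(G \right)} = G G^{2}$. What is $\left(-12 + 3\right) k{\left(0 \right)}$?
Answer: $0$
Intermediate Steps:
$k{\left(G \right)} = \frac{G^{3}}{6}$ ($k{\left(G \right)} = \frac{G G^{2}}{6} = \frac{G^{3}}{6}$)
$\left(-12 + 3\right) k{\left(0 \right)} = \left(-12 + 3\right) \frac{0^{3}}{6} = - 9 \cdot \frac{1}{6} \cdot 0 = \left(-9\right) 0 = 0$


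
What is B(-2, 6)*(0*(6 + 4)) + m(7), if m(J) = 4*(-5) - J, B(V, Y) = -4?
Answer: -27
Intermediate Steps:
m(J) = -20 - J
B(-2, 6)*(0*(6 + 4)) + m(7) = -0*(6 + 4) + (-20 - 1*7) = -0*10 + (-20 - 7) = -4*0 - 27 = 0 - 27 = -27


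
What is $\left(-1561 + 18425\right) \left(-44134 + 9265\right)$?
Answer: $-588030816$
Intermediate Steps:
$\left(-1561 + 18425\right) \left(-44134 + 9265\right) = 16864 \left(-34869\right) = -588030816$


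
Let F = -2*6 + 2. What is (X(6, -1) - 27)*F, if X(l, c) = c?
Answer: 280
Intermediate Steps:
F = -10 (F = -12 + 2 = -10)
(X(6, -1) - 27)*F = (-1 - 27)*(-10) = -28*(-10) = 280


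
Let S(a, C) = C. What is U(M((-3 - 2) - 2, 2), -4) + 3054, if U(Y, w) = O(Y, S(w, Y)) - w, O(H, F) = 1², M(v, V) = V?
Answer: 3059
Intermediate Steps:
O(H, F) = 1
U(Y, w) = 1 - w
U(M((-3 - 2) - 2, 2), -4) + 3054 = (1 - 1*(-4)) + 3054 = (1 + 4) + 3054 = 5 + 3054 = 3059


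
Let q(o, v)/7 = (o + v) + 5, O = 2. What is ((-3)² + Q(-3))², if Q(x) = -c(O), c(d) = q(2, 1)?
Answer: 2209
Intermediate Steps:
q(o, v) = 35 + 7*o + 7*v (q(o, v) = 7*((o + v) + 5) = 7*(5 + o + v) = 35 + 7*o + 7*v)
c(d) = 56 (c(d) = 35 + 7*2 + 7*1 = 35 + 14 + 7 = 56)
Q(x) = -56 (Q(x) = -1*56 = -56)
((-3)² + Q(-3))² = ((-3)² - 56)² = (9 - 56)² = (-47)² = 2209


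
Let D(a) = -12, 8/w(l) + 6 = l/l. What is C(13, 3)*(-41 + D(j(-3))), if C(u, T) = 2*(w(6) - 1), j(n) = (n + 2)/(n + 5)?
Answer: 1378/5 ≈ 275.60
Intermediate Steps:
w(l) = -8/5 (w(l) = 8/(-6 + l/l) = 8/(-6 + 1) = 8/(-5) = 8*(-1/5) = -8/5)
j(n) = (2 + n)/(5 + n)
C(u, T) = -26/5 (C(u, T) = 2*(-8/5 - 1) = 2*(-13/5) = -26/5)
C(13, 3)*(-41 + D(j(-3))) = -26*(-41 - 12)/5 = -26/5*(-53) = 1378/5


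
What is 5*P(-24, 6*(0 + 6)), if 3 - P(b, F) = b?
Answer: 135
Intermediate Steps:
P(b, F) = 3 - b
5*P(-24, 6*(0 + 6)) = 5*(3 - 1*(-24)) = 5*(3 + 24) = 5*27 = 135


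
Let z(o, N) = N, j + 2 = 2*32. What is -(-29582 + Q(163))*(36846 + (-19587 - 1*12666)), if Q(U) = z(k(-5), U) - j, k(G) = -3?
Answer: 135406233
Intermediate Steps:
j = 62 (j = -2 + 2*32 = -2 + 64 = 62)
Q(U) = -62 + U (Q(U) = U - 1*62 = U - 62 = -62 + U)
-(-29582 + Q(163))*(36846 + (-19587 - 1*12666)) = -(-29582 + (-62 + 163))*(36846 + (-19587 - 1*12666)) = -(-29582 + 101)*(36846 + (-19587 - 12666)) = -(-29481)*(36846 - 32253) = -(-29481)*4593 = -1*(-135406233) = 135406233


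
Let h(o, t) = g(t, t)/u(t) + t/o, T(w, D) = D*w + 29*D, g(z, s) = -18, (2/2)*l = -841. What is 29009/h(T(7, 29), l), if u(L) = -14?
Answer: 7310268/121 ≈ 60415.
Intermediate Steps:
l = -841
T(w, D) = 29*D + D*w
h(o, t) = 9/7 + t/o (h(o, t) = -18/(-14) + t/o = -18*(-1/14) + t/o = 9/7 + t/o)
29009/h(T(7, 29), l) = 29009/(9/7 - 841*1/(29*(29 + 7))) = 29009/(9/7 - 841/(29*36)) = 29009/(9/7 - 841/1044) = 29009/(9/7 - 841*1/1044) = 29009/(9/7 - 29/36) = 29009/(121/252) = 29009*(252/121) = 7310268/121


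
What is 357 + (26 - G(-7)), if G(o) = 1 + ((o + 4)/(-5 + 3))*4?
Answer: 376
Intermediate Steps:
G(o) = -7 - 2*o (G(o) = 1 + ((4 + o)/(-2))*4 = 1 + ((4 + o)*(-½))*4 = 1 + (-2 - o/2)*4 = 1 + (-8 - 2*o) = -7 - 2*o)
357 + (26 - G(-7)) = 357 + (26 - (-7 - 2*(-7))) = 357 + (26 - (-7 + 14)) = 357 + (26 - 1*7) = 357 + (26 - 7) = 357 + 19 = 376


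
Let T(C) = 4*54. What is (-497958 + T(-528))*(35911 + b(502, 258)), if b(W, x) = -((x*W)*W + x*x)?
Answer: 32376964827270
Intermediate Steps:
T(C) = 216
b(W, x) = -x² - x*W² (b(W, x) = -((W*x)*W + x²) = -(x*W² + x²) = -(x² + x*W²) = -x² - x*W²)
(-497958 + T(-528))*(35911 + b(502, 258)) = (-497958 + 216)*(35911 - 1*258*(258 + 502²)) = -497742*(35911 - 1*258*(258 + 252004)) = -497742*(35911 - 1*258*252262) = -497742*(35911 - 65083596) = -497742*(-65047685) = 32376964827270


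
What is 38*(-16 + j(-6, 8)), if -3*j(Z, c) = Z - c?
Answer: -1292/3 ≈ -430.67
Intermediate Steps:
j(Z, c) = -Z/3 + c/3 (j(Z, c) = -(Z - c)/3 = -Z/3 + c/3)
38*(-16 + j(-6, 8)) = 38*(-16 + (-⅓*(-6) + (⅓)*8)) = 38*(-16 + (2 + 8/3)) = 38*(-16 + 14/3) = 38*(-34/3) = -1292/3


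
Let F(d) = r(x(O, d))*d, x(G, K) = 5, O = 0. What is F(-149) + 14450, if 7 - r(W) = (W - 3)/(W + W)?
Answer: 67184/5 ≈ 13437.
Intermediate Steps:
r(W) = 7 - (-3 + W)/(2*W) (r(W) = 7 - (W - 3)/(W + W) = 7 - (-3 + W)/(2*W))
F(d) = 34*d/5 (F(d) = ((½)*(3 + 13*5)/5)*d = ((½)*(⅕)*(3 + 65))*d = ((½)*(⅕)*68)*d = 34*d/5)
F(-149) + 14450 = (34/5)*(-149) + 14450 = -5066/5 + 14450 = 67184/5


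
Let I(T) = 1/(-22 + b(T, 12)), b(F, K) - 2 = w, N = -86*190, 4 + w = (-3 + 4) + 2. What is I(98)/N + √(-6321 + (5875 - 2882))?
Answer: 1/343140 + 16*I*√13 ≈ 2.9143e-6 + 57.689*I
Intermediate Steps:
w = -1 (w = -4 + ((-3 + 4) + 2) = -4 + (1 + 2) = -4 + 3 = -1)
N = -16340
b(F, K) = 1 (b(F, K) = 2 - 1 = 1)
I(T) = -1/21 (I(T) = 1/(-22 + 1) = 1/(-21) = -1/21)
I(98)/N + √(-6321 + (5875 - 2882)) = -1/21/(-16340) + √(-6321 + (5875 - 2882)) = -1/21*(-1/16340) + √(-6321 + 2993) = 1/343140 + √(-3328) = 1/343140 + 16*I*√13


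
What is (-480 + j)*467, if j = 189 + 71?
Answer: -102740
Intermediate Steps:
j = 260
(-480 + j)*467 = (-480 + 260)*467 = -220*467 = -102740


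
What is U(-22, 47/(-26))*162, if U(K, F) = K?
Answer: -3564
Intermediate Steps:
U(-22, 47/(-26))*162 = -22*162 = -3564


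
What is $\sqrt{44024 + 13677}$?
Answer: $\sqrt{57701} \approx 240.21$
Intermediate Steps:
$\sqrt{44024 + 13677} = \sqrt{57701}$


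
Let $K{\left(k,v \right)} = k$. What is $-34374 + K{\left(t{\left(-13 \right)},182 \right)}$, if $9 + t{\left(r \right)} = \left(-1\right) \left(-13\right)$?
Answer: $-34370$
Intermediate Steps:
$t{\left(r \right)} = 4$ ($t{\left(r \right)} = -9 - -13 = -9 + 13 = 4$)
$-34374 + K{\left(t{\left(-13 \right)},182 \right)} = -34374 + 4 = -34370$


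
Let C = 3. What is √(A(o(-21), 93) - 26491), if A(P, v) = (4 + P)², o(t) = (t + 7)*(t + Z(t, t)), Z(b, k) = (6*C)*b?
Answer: √31221609 ≈ 5587.6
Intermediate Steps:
Z(b, k) = 18*b (Z(b, k) = (6*3)*b = 18*b)
o(t) = 19*t*(7 + t) (o(t) = (t + 7)*(t + 18*t) = (7 + t)*(19*t) = 19*t*(7 + t))
√(A(o(-21), 93) - 26491) = √((4 + 19*(-21)*(7 - 21))² - 26491) = √((4 + 19*(-21)*(-14))² - 26491) = √((4 + 5586)² - 26491) = √(5590² - 26491) = √(31248100 - 26491) = √31221609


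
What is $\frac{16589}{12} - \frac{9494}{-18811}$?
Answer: $\frac{312169607}{225732} \approx 1382.9$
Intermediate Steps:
$\frac{16589}{12} - \frac{9494}{-18811} = 16589 \cdot \frac{1}{12} - - \frac{9494}{18811} = \frac{16589}{12} + \frac{9494}{18811} = \frac{312169607}{225732}$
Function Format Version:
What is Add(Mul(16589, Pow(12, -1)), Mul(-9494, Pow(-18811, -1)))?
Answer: Rational(312169607, 225732) ≈ 1382.9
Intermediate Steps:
Add(Mul(16589, Pow(12, -1)), Mul(-9494, Pow(-18811, -1))) = Add(Mul(16589, Rational(1, 12)), Mul(-9494, Rational(-1, 18811))) = Add(Rational(16589, 12), Rational(9494, 18811)) = Rational(312169607, 225732)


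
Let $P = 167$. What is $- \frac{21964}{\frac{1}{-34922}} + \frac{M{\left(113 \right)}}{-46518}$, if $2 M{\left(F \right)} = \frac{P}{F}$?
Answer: $\frac{8063804990326777}{10513068} \approx 7.6703 \cdot 10^{8}$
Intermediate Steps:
$M{\left(F \right)} = \frac{167}{2 F}$ ($M{\left(F \right)} = \frac{167 \frac{1}{F}}{2} = \frac{167}{2 F}$)
$- \frac{21964}{\frac{1}{-34922}} + \frac{M{\left(113 \right)}}{-46518} = - \frac{21964}{\frac{1}{-34922}} + \frac{\frac{167}{2} \cdot \frac{1}{113}}{-46518} = - \frac{21964}{- \frac{1}{34922}} + \frac{167}{2} \cdot \frac{1}{113} \left(- \frac{1}{46518}\right) = \left(-21964\right) \left(-34922\right) + \frac{167}{226} \left(- \frac{1}{46518}\right) = 767026808 - \frac{167}{10513068} = \frac{8063804990326777}{10513068}$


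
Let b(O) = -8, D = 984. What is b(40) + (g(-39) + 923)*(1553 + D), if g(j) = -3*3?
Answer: 2318810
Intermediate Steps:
g(j) = -9
b(40) + (g(-39) + 923)*(1553 + D) = -8 + (-9 + 923)*(1553 + 984) = -8 + 914*2537 = -8 + 2318818 = 2318810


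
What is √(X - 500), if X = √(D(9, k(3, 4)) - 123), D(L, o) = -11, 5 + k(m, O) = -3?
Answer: √(-500 + I*√134) ≈ 0.2588 + 22.362*I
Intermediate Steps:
k(m, O) = -8 (k(m, O) = -5 - 3 = -8)
X = I*√134 (X = √(-11 - 123) = √(-134) = I*√134 ≈ 11.576*I)
√(X - 500) = √(I*√134 - 500) = √(-500 + I*√134)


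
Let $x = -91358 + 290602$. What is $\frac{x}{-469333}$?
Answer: $- \frac{199244}{469333} \approx -0.42453$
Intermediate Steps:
$x = 199244$
$\frac{x}{-469333} = \frac{199244}{-469333} = 199244 \left(- \frac{1}{469333}\right) = - \frac{199244}{469333}$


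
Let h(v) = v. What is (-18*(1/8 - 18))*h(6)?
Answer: 3861/2 ≈ 1930.5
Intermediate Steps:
(-18*(1/8 - 18))*h(6) = -18*(1/8 - 18)*6 = -18*(⅛ - 18)*6 = -18*(-143/8)*6 = (1287/4)*6 = 3861/2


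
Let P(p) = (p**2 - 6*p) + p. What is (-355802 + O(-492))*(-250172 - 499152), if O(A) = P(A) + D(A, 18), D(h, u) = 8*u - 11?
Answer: 83283615980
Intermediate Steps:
P(p) = p**2 - 5*p
D(h, u) = -11 + 8*u
O(A) = 133 + A*(-5 + A) (O(A) = A*(-5 + A) + (-11 + 8*18) = A*(-5 + A) + (-11 + 144) = A*(-5 + A) + 133 = 133 + A*(-5 + A))
(-355802 + O(-492))*(-250172 - 499152) = (-355802 + (133 - 492*(-5 - 492)))*(-250172 - 499152) = (-355802 + (133 - 492*(-497)))*(-749324) = (-355802 + (133 + 244524))*(-749324) = (-355802 + 244657)*(-749324) = -111145*(-749324) = 83283615980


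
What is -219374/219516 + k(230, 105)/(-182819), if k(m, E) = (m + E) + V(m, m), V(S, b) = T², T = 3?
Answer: -20090624405/20065847802 ≈ -1.0012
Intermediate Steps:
V(S, b) = 9 (V(S, b) = 3² = 9)
k(m, E) = 9 + E + m (k(m, E) = (m + E) + 9 = (E + m) + 9 = 9 + E + m)
-219374/219516 + k(230, 105)/(-182819) = -219374/219516 + (9 + 105 + 230)/(-182819) = -219374*1/219516 + 344*(-1/182819) = -109687/109758 - 344/182819 = -20090624405/20065847802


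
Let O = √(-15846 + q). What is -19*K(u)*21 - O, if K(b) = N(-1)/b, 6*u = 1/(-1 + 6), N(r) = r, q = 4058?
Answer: 11970 - 2*I*√2947 ≈ 11970.0 - 108.57*I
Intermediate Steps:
u = 1/30 (u = 1/(6*(-1 + 6)) = (⅙)/5 = (⅙)*(⅕) = 1/30 ≈ 0.033333)
K(b) = -1/b
O = 2*I*√2947 (O = √(-15846 + 4058) = √(-11788) = 2*I*√2947 ≈ 108.57*I)
-19*K(u)*21 - O = -(-19)/1/30*21 - 2*I*√2947 = -(-19)*30*21 - 2*I*√2947 = -19*(-30)*21 - 2*I*√2947 = 570*21 - 2*I*√2947 = 11970 - 2*I*√2947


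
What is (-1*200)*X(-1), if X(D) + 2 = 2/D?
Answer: 800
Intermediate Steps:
X(D) = -2 + 2/D
(-1*200)*X(-1) = (-1*200)*(-2 + 2/(-1)) = -200*(-2 + 2*(-1)) = -200*(-2 - 2) = -200*(-4) = 800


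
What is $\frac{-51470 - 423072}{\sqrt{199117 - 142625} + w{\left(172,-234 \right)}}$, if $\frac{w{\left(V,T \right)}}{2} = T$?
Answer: $\frac{55521414}{40633} + \frac{237271 \sqrt{14123}}{40633} \approx 2060.4$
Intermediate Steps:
$w{\left(V,T \right)} = 2 T$
$\frac{-51470 - 423072}{\sqrt{199117 - 142625} + w{\left(172,-234 \right)}} = \frac{-51470 - 423072}{\sqrt{199117 - 142625} + 2 \left(-234\right)} = - \frac{474542}{\sqrt{56492} - 468} = - \frac{474542}{2 \sqrt{14123} - 468} = - \frac{474542}{-468 + 2 \sqrt{14123}}$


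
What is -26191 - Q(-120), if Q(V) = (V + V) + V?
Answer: -25831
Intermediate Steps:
Q(V) = 3*V (Q(V) = 2*V + V = 3*V)
-26191 - Q(-120) = -26191 - 3*(-120) = -26191 - 1*(-360) = -26191 + 360 = -25831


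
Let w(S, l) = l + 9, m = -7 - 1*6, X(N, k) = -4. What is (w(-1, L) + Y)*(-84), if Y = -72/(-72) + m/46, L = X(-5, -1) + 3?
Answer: -16842/23 ≈ -732.26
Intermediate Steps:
m = -13 (m = -7 - 6 = -13)
L = -1 (L = -4 + 3 = -1)
w(S, l) = 9 + l
Y = 33/46 (Y = -72/(-72) - 13/46 = -72*(-1/72) - 13*1/46 = 1 - 13/46 = 33/46 ≈ 0.71739)
(w(-1, L) + Y)*(-84) = ((9 - 1) + 33/46)*(-84) = (8 + 33/46)*(-84) = (401/46)*(-84) = -16842/23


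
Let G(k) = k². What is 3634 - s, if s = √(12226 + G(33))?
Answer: 3634 - √13315 ≈ 3518.6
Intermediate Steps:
s = √13315 (s = √(12226 + 33²) = √(12226 + 1089) = √13315 ≈ 115.39)
3634 - s = 3634 - √13315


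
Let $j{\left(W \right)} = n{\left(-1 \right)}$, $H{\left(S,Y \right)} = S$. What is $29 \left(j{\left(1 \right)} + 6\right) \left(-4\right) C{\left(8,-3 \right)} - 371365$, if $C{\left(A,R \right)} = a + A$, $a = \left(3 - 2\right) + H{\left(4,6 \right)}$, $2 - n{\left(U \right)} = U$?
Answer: $-384937$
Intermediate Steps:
$n{\left(U \right)} = 2 - U$
$j{\left(W \right)} = 3$ ($j{\left(W \right)} = 2 - -1 = 2 + 1 = 3$)
$a = 5$ ($a = \left(3 - 2\right) + 4 = 1 + 4 = 5$)
$C{\left(A,R \right)} = 5 + A$
$29 \left(j{\left(1 \right)} + 6\right) \left(-4\right) C{\left(8,-3 \right)} - 371365 = 29 \left(3 + 6\right) \left(-4\right) \left(5 + 8\right) - 371365 = 29 \cdot 9 \left(-4\right) 13 - 371365 = 29 \left(-36\right) 13 - 371365 = \left(-1044\right) 13 - 371365 = -13572 - 371365 = -384937$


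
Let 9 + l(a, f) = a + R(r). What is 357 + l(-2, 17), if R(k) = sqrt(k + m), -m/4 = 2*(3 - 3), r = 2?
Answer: 346 + sqrt(2) ≈ 347.41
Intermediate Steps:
m = 0 (m = -8*(3 - 3) = -8*0 = -4*0 = 0)
R(k) = sqrt(k) (R(k) = sqrt(k + 0) = sqrt(k))
l(a, f) = -9 + a + sqrt(2) (l(a, f) = -9 + (a + sqrt(2)) = -9 + a + sqrt(2))
357 + l(-2, 17) = 357 + (-9 - 2 + sqrt(2)) = 357 + (-11 + sqrt(2)) = 346 + sqrt(2)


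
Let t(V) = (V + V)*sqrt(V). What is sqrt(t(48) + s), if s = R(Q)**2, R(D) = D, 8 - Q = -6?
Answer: 2*sqrt(49 + 96*sqrt(3)) ≈ 29.345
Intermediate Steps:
Q = 14 (Q = 8 - 1*(-6) = 8 + 6 = 14)
t(V) = 2*V**(3/2) (t(V) = (2*V)*sqrt(V) = 2*V**(3/2))
s = 196 (s = 14**2 = 196)
sqrt(t(48) + s) = sqrt(2*48**(3/2) + 196) = sqrt(2*(192*sqrt(3)) + 196) = sqrt(384*sqrt(3) + 196) = sqrt(196 + 384*sqrt(3))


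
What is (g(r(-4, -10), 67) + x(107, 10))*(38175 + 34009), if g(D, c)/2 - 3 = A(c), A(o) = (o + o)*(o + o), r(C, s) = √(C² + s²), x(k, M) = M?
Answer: 2593426752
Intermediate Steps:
A(o) = 4*o² (A(o) = (2*o)*(2*o) = 4*o²)
g(D, c) = 6 + 8*c² (g(D, c) = 6 + 2*(4*c²) = 6 + 8*c²)
(g(r(-4, -10), 67) + x(107, 10))*(38175 + 34009) = ((6 + 8*67²) + 10)*(38175 + 34009) = ((6 + 8*4489) + 10)*72184 = ((6 + 35912) + 10)*72184 = (35918 + 10)*72184 = 35928*72184 = 2593426752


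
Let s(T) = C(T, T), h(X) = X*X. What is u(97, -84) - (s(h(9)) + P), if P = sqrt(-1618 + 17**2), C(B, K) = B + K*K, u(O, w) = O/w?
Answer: -558025/84 - I*sqrt(1329) ≈ -6643.2 - 36.455*I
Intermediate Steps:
h(X) = X**2
C(B, K) = B + K**2
s(T) = T + T**2
P = I*sqrt(1329) (P = sqrt(-1618 + 289) = sqrt(-1329) = I*sqrt(1329) ≈ 36.455*I)
u(97, -84) - (s(h(9)) + P) = 97/(-84) - (9**2*(1 + 9**2) + I*sqrt(1329)) = 97*(-1/84) - (81*(1 + 81) + I*sqrt(1329)) = -97/84 - (81*82 + I*sqrt(1329)) = -97/84 - (6642 + I*sqrt(1329)) = -97/84 + (-6642 - I*sqrt(1329)) = -558025/84 - I*sqrt(1329)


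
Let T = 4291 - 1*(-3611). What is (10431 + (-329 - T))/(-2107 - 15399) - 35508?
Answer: -310802624/8753 ≈ -35508.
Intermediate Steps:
T = 7902 (T = 4291 + 3611 = 7902)
(10431 + (-329 - T))/(-2107 - 15399) - 35508 = (10431 + (-329 - 1*7902))/(-2107 - 15399) - 35508 = (10431 + (-329 - 7902))/(-17506) - 35508 = (10431 - 8231)*(-1/17506) - 35508 = 2200*(-1/17506) - 35508 = -1100/8753 - 35508 = -310802624/8753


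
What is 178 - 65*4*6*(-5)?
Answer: 7978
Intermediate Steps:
178 - 65*4*6*(-5) = 178 - 1560*(-5) = 178 - 65*(-120) = 178 + 7800 = 7978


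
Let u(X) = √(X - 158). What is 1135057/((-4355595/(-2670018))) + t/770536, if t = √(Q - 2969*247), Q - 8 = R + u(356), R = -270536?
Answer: 1010207540342/1451865 + √(-1003871 + 3*√22)/770536 ≈ 6.958e+5 + 0.0013003*I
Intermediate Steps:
u(X) = √(-158 + X)
Q = -270528 + 3*√22 (Q = 8 + (-270536 + √(-158 + 356)) = 8 + (-270536 + √198) = 8 + (-270536 + 3*√22) = -270528 + 3*√22 ≈ -2.7051e+5)
t = √(-1003871 + 3*√22) (t = √((-270528 + 3*√22) - 2969*247) = √((-270528 + 3*√22) - 733343) = √(-1003871 + 3*√22) ≈ 1001.9*I)
1135057/((-4355595/(-2670018))) + t/770536 = 1135057/((-4355595/(-2670018))) + √(-1003871 + 3*√22)/770536 = 1135057/((-4355595*(-1/2670018))) + √(-1003871 + 3*√22)*(1/770536) = 1135057/(1451865/890006) + √(-1003871 + 3*√22)/770536 = 1135057*(890006/1451865) + √(-1003871 + 3*√22)/770536 = 1010207540342/1451865 + √(-1003871 + 3*√22)/770536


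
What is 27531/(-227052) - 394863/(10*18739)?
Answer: -107498263/48239540 ≈ -2.2284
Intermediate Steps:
27531/(-227052) - 394863/(10*18739) = 27531*(-1/227052) - 394863/187390 = -437/3604 - 394863*1/187390 = -437/3604 - 56409/26770 = -107498263/48239540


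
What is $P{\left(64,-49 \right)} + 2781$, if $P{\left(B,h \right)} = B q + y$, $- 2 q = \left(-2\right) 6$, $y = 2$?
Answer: $3167$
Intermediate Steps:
$q = 6$ ($q = - \frac{\left(-2\right) 6}{2} = \left(- \frac{1}{2}\right) \left(-12\right) = 6$)
$P{\left(B,h \right)} = 2 + 6 B$ ($P{\left(B,h \right)} = B 6 + 2 = 6 B + 2 = 2 + 6 B$)
$P{\left(64,-49 \right)} + 2781 = \left(2 + 6 \cdot 64\right) + 2781 = \left(2 + 384\right) + 2781 = 386 + 2781 = 3167$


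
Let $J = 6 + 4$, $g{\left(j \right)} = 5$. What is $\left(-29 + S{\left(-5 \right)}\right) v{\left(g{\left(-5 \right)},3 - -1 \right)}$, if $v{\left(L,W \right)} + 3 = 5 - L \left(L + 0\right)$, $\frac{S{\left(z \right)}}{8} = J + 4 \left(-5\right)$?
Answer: $2507$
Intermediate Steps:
$J = 10$
$S{\left(z \right)} = -80$ ($S{\left(z \right)} = 8 \left(10 + 4 \left(-5\right)\right) = 8 \left(10 - 20\right) = 8 \left(-10\right) = -80$)
$v{\left(L,W \right)} = 2 - L^{2}$ ($v{\left(L,W \right)} = -3 - \left(-5 + L \left(L + 0\right)\right) = -3 - \left(-5 + L L\right) = -3 - \left(-5 + L^{2}\right) = 2 - L^{2}$)
$\left(-29 + S{\left(-5 \right)}\right) v{\left(g{\left(-5 \right)},3 - -1 \right)} = \left(-29 - 80\right) \left(2 - 5^{2}\right) = - 109 \left(2 - 25\right) = \left(-109\right) \left(-23\right) = 2507$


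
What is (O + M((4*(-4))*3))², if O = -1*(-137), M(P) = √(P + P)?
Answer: 18673 + 1096*I*√6 ≈ 18673.0 + 2684.6*I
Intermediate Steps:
M(P) = √2*√P (M(P) = √(2*P) = √2*√P)
O = 137
(O + M((4*(-4))*3))² = (137 + √2*√((4*(-4))*3))² = (137 + √2*√(-16*3))² = (137 + √2*√(-48))² = (137 + √2*(4*I*√3))² = (137 + 4*I*√6)²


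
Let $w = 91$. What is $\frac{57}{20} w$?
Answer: $\frac{5187}{20} \approx 259.35$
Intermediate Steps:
$\frac{57}{20} w = \frac{57}{20} \cdot 91 = \frac{5187}{20}$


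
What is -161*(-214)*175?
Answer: 6029450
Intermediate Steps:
-161*(-214)*175 = 34454*175 = 6029450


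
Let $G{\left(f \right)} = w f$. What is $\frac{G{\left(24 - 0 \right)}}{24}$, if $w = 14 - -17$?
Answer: $31$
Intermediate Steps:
$w = 31$ ($w = 14 + 17 = 31$)
$G{\left(f \right)} = 31 f$
$\frac{G{\left(24 - 0 \right)}}{24} = \frac{31 \left(24 - 0\right)}{24} = \frac{31 \left(24 + 0\right)}{24} = \frac{31 \cdot 24}{24} = \frac{1}{24} \cdot 744 = 31$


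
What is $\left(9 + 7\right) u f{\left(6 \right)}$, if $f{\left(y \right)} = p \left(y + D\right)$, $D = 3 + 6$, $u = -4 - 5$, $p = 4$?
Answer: $-8640$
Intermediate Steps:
$u = -9$ ($u = -4 - 5 = -9$)
$D = 9$
$f{\left(y \right)} = 36 + 4 y$ ($f{\left(y \right)} = 4 \left(y + 9\right) = 4 \left(9 + y\right) = 36 + 4 y$)
$\left(9 + 7\right) u f{\left(6 \right)} = \left(9 + 7\right) \left(-9\right) \left(36 + 4 \cdot 6\right) = 16 \left(-9\right) \left(36 + 24\right) = \left(-144\right) 60 = -8640$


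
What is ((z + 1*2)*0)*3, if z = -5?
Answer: 0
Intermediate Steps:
((z + 1*2)*0)*3 = ((-5 + 1*2)*0)*3 = ((-5 + 2)*0)*3 = -3*0*3 = 0*3 = 0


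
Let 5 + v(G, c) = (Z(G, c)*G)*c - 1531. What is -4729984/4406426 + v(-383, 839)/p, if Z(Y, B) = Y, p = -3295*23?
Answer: -54265966709535/33394099441 ≈ -1625.0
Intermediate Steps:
p = -75785
v(G, c) = -1536 + c*G² (v(G, c) = -5 + ((G*G)*c - 1531) = -5 + (G²*c - 1531) = -5 + (c*G² - 1531) = -5 + (-1531 + c*G²) = -1536 + c*G²)
-4729984/4406426 + v(-383, 839)/p = -4729984/4406426 + (-1536 + 839*(-383)²)/(-75785) = -4729984*1/4406426 + (-1536 + 839*146689)*(-1/75785) = -2364992/2203213 + (-1536 + 123072071)*(-1/75785) = -2364992/2203213 + 123070535*(-1/75785) = -2364992/2203213 - 24614107/15157 = -54265966709535/33394099441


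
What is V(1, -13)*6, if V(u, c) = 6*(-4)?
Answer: -144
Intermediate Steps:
V(u, c) = -24
V(1, -13)*6 = -24*6 = -144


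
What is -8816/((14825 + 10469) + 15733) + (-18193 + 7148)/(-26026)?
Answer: 31956857/152538386 ≈ 0.20950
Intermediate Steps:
-8816/((14825 + 10469) + 15733) + (-18193 + 7148)/(-26026) = -8816/(25294 + 15733) - 11045*(-1/26026) = -8816/41027 + 11045/26026 = 31956857/152538386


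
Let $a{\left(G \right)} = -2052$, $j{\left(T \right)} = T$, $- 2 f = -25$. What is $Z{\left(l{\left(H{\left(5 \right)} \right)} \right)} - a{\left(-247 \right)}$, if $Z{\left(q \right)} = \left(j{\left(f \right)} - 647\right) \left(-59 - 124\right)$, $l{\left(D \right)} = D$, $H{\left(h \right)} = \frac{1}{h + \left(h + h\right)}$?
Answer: $\frac{236331}{2} \approx 1.1817 \cdot 10^{5}$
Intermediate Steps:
$f = \frac{25}{2}$ ($f = \left(- \frac{1}{2}\right) \left(-25\right) = \frac{25}{2} \approx 12.5$)
$H{\left(h \right)} = \frac{1}{3 h}$ ($H{\left(h \right)} = \frac{1}{h + 2 h} = \frac{1}{3 h}$)
$Z{\left(q \right)} = \frac{232227}{2}$ ($Z{\left(q \right)} = \left(\frac{25}{2} - 647\right) \left(-59 - 124\right) = \left(- \frac{1269}{2}\right) \left(-183\right) = \frac{232227}{2}$)
$Z{\left(l{\left(H{\left(5 \right)} \right)} \right)} - a{\left(-247 \right)} = \frac{232227}{2} - -2052 = \frac{232227}{2} + 2052 = \frac{236331}{2}$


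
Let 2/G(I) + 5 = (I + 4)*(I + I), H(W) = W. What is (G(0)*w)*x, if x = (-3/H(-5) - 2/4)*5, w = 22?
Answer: -22/5 ≈ -4.4000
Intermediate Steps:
G(I) = 2/(-5 + 2*I*(4 + I)) (G(I) = 2/(-5 + (I + 4)*(I + I)) = 2/(-5 + (4 + I)*(2*I)) = 2/(-5 + 2*I*(4 + I)))
x = ½ (x = (-3/(-5) - 2/4)*5 = (-3*(-⅕) - 2*¼)*5 = (⅗ - ½)*5 = (⅒)*5 = ½ ≈ 0.50000)
(G(0)*w)*x = ((2/(-5 + 2*0² + 8*0))*22)*(½) = ((2/(-5 + 2*0 + 0))*22)*(½) = ((2/(-5 + 0 + 0))*22)*(½) = ((2/(-5))*22)*(½) = ((2*(-⅕))*22)*(½) = -⅖*22*(½) = -44/5*½ = -22/5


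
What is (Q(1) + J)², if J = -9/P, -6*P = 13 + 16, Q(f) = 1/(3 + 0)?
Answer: 36481/7569 ≈ 4.8198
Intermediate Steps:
Q(f) = ⅓ (Q(f) = 1/3 = ⅓)
P = -29/6 (P = -(13 + 16)/6 = -⅙*29 = -29/6 ≈ -4.8333)
J = 54/29 (J = -9/(-29/6) = -9*(-6/29) = 54/29 ≈ 1.8621)
(Q(1) + J)² = (⅓ + 54/29)² = (191/87)² = 36481/7569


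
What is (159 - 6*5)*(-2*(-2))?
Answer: 516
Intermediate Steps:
(159 - 6*5)*(-2*(-2)) = (159 - 30)*4 = 129*4 = 516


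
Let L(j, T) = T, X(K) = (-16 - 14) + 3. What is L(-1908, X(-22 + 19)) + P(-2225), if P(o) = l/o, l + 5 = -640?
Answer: -11886/445 ≈ -26.710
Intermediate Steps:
l = -645 (l = -5 - 640 = -645)
P(o) = -645/o
X(K) = -27 (X(K) = -30 + 3 = -27)
L(-1908, X(-22 + 19)) + P(-2225) = -27 - 645/(-2225) = -27 - 645*(-1/2225) = -27 + 129/445 = -11886/445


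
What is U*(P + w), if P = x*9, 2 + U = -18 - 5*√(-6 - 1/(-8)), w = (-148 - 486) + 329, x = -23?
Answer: 10240 + 640*I*√94 ≈ 10240.0 + 6205.0*I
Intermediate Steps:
w = -305 (w = -634 + 329 = -305)
U = -20 - 5*I*√94/4 (U = -2 + (-18 - 5*√(-6 - 1/(-8))) = -2 + (-18 - 5*√(-6 - 1*(-⅛))) = -2 + (-18 - 5*√(-6 + ⅛)) = -2 + (-18 - 5*I*√94/4) = -20 - 5*I*√94/4 ≈ -20.0 - 12.119*I)
P = -207 (P = -23*9 = -207)
U*(P + w) = (-20 - 5*I*√94/4)*(-207 - 305) = (-20 - 5*I*√94/4)*(-512) = 10240 + 640*I*√94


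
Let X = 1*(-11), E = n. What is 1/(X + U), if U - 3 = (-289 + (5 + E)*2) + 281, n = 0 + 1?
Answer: -¼ ≈ -0.25000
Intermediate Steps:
n = 1
E = 1
X = -11
U = 7 (U = 3 + ((-289 + (5 + 1)*2) + 281) = 3 + ((-289 + 6*2) + 281) = 3 + ((-289 + 12) + 281) = 3 + (-277 + 281) = 3 + 4 = 7)
1/(X + U) = 1/(-11 + 7) = 1/(-4) = -¼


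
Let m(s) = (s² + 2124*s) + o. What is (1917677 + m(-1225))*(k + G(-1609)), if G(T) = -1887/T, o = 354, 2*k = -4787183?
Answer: -3145561631432394/1609 ≈ -1.9550e+12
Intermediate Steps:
k = -4787183/2 (k = (½)*(-4787183) = -4787183/2 ≈ -2.3936e+6)
m(s) = 354 + s² + 2124*s (m(s) = (s² + 2124*s) + 354 = 354 + s² + 2124*s)
(1917677 + m(-1225))*(k + G(-1609)) = (1917677 + (354 + (-1225)² + 2124*(-1225)))*(-4787183/2 - 1887/(-1609)) = (1917677 + (354 + 1500625 - 2601900))*(-4787183/2 - 1887*(-1/1609)) = (1917677 - 1100921)*(-4787183/2 + 1887/1609) = 816756*(-7702573673/3218) = -3145561631432394/1609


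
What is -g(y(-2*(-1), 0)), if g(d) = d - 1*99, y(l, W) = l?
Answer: 97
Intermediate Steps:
g(d) = -99 + d (g(d) = d - 99 = -99 + d)
-g(y(-2*(-1), 0)) = -(-99 - 2*(-1)) = -(-99 + 2) = -1*(-97) = 97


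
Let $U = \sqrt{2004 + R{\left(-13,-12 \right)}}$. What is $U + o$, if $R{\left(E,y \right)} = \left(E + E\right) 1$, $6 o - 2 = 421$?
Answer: $\frac{141}{2} + \sqrt{1978} \approx 114.97$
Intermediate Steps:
$o = \frac{141}{2}$ ($o = \frac{1}{3} + \frac{1}{6} \cdot 421 = \frac{1}{3} + \frac{421}{6} = \frac{141}{2} \approx 70.5$)
$R{\left(E,y \right)} = 2 E$ ($R{\left(E,y \right)} = 2 E 1 = 2 E$)
$U = \sqrt{1978}$ ($U = \sqrt{2004 + 2 \left(-13\right)} = \sqrt{2004 - 26} = \sqrt{1978} \approx 44.475$)
$U + o = \sqrt{1978} + \frac{141}{2} = \frac{141}{2} + \sqrt{1978}$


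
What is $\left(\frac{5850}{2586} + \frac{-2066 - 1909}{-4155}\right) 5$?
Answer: $\frac{1921450}{119387} \approx 16.094$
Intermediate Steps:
$\left(\frac{5850}{2586} + \frac{-2066 - 1909}{-4155}\right) 5 = \left(5850 \cdot \frac{1}{2586} + \left(-2066 - 1909\right) \left(- \frac{1}{4155}\right)\right) 5 = \left(\frac{975}{431} - - \frac{265}{277}\right) 5 = \left(\frac{975}{431} + \frac{265}{277}\right) 5 = \frac{384290}{119387} \cdot 5 = \frac{1921450}{119387}$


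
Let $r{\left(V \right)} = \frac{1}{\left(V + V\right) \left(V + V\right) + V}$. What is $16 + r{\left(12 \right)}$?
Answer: $\frac{9409}{588} \approx 16.002$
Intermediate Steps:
$r{\left(V \right)} = \frac{1}{V + 4 V^{2}}$ ($r{\left(V \right)} = \frac{1}{2 V 2 V + V} = \frac{1}{4 V^{2} + V} = \frac{1}{V + 4 V^{2}}$)
$16 + r{\left(12 \right)} = 16 + \frac{1}{12 \left(1 + 4 \cdot 12\right)} = 16 + \frac{1}{12 \left(1 + 48\right)} = 16 + \frac{1}{12 \cdot 49} = 16 + \frac{1}{12} \cdot \frac{1}{49} = 16 + \frac{1}{588} = \frac{9409}{588}$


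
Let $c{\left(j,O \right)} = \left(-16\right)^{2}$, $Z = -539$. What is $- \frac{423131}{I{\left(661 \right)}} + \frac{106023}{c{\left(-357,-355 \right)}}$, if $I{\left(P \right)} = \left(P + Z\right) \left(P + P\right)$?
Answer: $\frac{4247872999}{10322176} \approx 411.53$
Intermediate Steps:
$I{\left(P \right)} = 2 P \left(-539 + P\right)$ ($I{\left(P \right)} = \left(P - 539\right) \left(P + P\right) = \left(-539 + P\right) 2 P = 2 P \left(-539 + P\right)$)
$c{\left(j,O \right)} = 256$
$- \frac{423131}{I{\left(661 \right)}} + \frac{106023}{c{\left(-357,-355 \right)}} = - \frac{423131}{2 \cdot 661 \left(-539 + 661\right)} + \frac{106023}{256} = - \frac{423131}{2 \cdot 661 \cdot 122} + 106023 \cdot \frac{1}{256} = - \frac{423131}{161284} + \frac{106023}{256} = \frac{4247872999}{10322176}$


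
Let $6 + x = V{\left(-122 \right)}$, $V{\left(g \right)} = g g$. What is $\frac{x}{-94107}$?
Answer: $- \frac{14878}{94107} \approx -0.1581$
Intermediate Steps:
$V{\left(g \right)} = g^{2}$
$x = 14878$ ($x = -6 + \left(-122\right)^{2} = -6 + 14884 = 14878$)
$\frac{x}{-94107} = \frac{14878}{-94107} = 14878 \left(- \frac{1}{94107}\right) = - \frac{14878}{94107}$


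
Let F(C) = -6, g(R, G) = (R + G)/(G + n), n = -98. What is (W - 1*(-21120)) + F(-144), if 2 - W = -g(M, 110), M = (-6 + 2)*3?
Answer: 126745/6 ≈ 21124.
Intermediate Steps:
M = -12 (M = -4*3 = -12)
g(R, G) = (G + R)/(-98 + G) (g(R, G) = (R + G)/(G - 98) = (G + R)/(-98 + G))
W = 61/6 (W = 2 - (-1)*(110 - 12)/(-98 + 110) = 2 - (-1)*98/12 = 2 - (-1)*(1/12)*98 = 2 - (-1)*49/6 = 2 - 1*(-49/6) = 2 + 49/6 = 61/6 ≈ 10.167)
(W - 1*(-21120)) + F(-144) = (61/6 - 1*(-21120)) - 6 = (61/6 + 21120) - 6 = 126781/6 - 6 = 126745/6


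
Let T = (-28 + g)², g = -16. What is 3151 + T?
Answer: 5087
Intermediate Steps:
T = 1936 (T = (-28 - 16)² = (-44)² = 1936)
3151 + T = 3151 + 1936 = 5087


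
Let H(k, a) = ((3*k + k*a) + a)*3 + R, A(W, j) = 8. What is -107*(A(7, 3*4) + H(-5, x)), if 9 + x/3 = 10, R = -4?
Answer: 8239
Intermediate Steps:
x = 3 (x = -27 + 3*10 = -27 + 30 = 3)
H(k, a) = -4 + 3*a + 9*k + 3*a*k (H(k, a) = ((3*k + k*a) + a)*3 - 4 = ((3*k + a*k) + a)*3 - 4 = (a + 3*k + a*k)*3 - 4 = (3*a + 9*k + 3*a*k) - 4 = -4 + 3*a + 9*k + 3*a*k)
-107*(A(7, 3*4) + H(-5, x)) = -107*(8 + (-4 + 3*3 + 9*(-5) + 3*3*(-5))) = -107*(8 + (-4 + 9 - 45 - 45)) = -107*(8 - 85) = -107*(-77) = 8239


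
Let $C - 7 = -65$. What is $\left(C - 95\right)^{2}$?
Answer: $23409$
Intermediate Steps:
$C = -58$ ($C = 7 - 65 = -58$)
$\left(C - 95\right)^{2} = \left(-58 - 95\right)^{2} = \left(-153\right)^{2} = 23409$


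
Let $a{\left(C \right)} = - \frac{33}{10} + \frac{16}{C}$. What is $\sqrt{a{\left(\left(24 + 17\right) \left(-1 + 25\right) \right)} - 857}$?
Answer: $\frac{i \sqrt{1301523270}}{1230} \approx 29.331 i$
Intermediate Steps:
$a{\left(C \right)} = - \frac{33}{10} + \frac{16}{C}$ ($a{\left(C \right)} = \left(-33\right) \frac{1}{10} + \frac{16}{C} = - \frac{33}{10} + \frac{16}{C}$)
$\sqrt{a{\left(\left(24 + 17\right) \left(-1 + 25\right) \right)} - 857} = \sqrt{\left(- \frac{33}{10} + \frac{16}{\left(24 + 17\right) \left(-1 + 25\right)}\right) - 857} = \sqrt{\left(- \frac{33}{10} + \frac{16}{41 \cdot 24}\right) + \left(-2072 + 1215\right)} = \sqrt{\left(- \frac{33}{10} + \frac{16}{984}\right) - 857} = \sqrt{\left(- \frac{33}{10} + 16 \cdot \frac{1}{984}\right) - 857} = \sqrt{\left(- \frac{33}{10} + \frac{2}{123}\right) - 857} = \sqrt{- \frac{4039}{1230} - 857} = \sqrt{- \frac{1058149}{1230}} = \frac{i \sqrt{1301523270}}{1230}$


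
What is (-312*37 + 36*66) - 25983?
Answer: -35151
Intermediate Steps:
(-312*37 + 36*66) - 25983 = (-11544 + 2376) - 25983 = -9168 - 25983 = -35151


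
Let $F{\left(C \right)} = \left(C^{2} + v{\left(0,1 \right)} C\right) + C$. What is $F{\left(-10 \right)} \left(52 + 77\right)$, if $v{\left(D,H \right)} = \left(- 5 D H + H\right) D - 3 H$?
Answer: $15480$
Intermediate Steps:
$v{\left(D,H \right)} = - 3 H + D \left(H - 5 D H\right)$ ($v{\left(D,H \right)} = \left(- 5 D H + H\right) D - 3 H = \left(H - 5 D H\right) D - 3 H = D \left(H - 5 D H\right) - 3 H = - 3 H + D \left(H - 5 D H\right)$)
$F{\left(C \right)} = C^{2} - 2 C$ ($F{\left(C \right)} = \left(C^{2} + 1 \left(-3 + 0 - 5 \cdot 0^{2}\right) C\right) + C = \left(C^{2} + 1 \left(-3 + 0 - 0\right) C\right) + C = \left(C^{2} + 1 \left(-3 + 0 + 0\right) C\right) + C = \left(C^{2} + 1 \left(-3\right) C\right) + C = \left(C^{2} - 3 C\right) + C = C^{2} - 2 C$)
$F{\left(-10 \right)} \left(52 + 77\right) = - 10 \left(-2 - 10\right) \left(52 + 77\right) = \left(-10\right) \left(-12\right) 129 = 120 \cdot 129 = 15480$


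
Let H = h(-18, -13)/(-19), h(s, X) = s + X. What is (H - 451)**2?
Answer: 72897444/361 ≈ 2.0193e+5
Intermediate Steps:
h(s, X) = X + s
H = 31/19 (H = (-13 - 18)/(-19) = -31*(-1/19) = 31/19 ≈ 1.6316)
(H - 451)**2 = (31/19 - 451)**2 = (-8538/19)**2 = 72897444/361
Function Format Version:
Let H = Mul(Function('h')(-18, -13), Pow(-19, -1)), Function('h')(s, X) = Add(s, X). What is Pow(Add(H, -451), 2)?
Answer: Rational(72897444, 361) ≈ 2.0193e+5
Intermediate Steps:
Function('h')(s, X) = Add(X, s)
H = Rational(31, 19) (H = Mul(Add(-13, -18), Pow(-19, -1)) = Mul(-31, Rational(-1, 19)) = Rational(31, 19) ≈ 1.6316)
Pow(Add(H, -451), 2) = Pow(Add(Rational(31, 19), -451), 2) = Pow(Rational(-8538, 19), 2) = Rational(72897444, 361)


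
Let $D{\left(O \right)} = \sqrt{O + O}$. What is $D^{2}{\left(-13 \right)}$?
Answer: $-26$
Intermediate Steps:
$D{\left(O \right)} = \sqrt{2} \sqrt{O}$ ($D{\left(O \right)} = \sqrt{2 O} = \sqrt{2} \sqrt{O}$)
$D^{2}{\left(-13 \right)} = \left(\sqrt{2} \sqrt{-13}\right)^{2} = \left(\sqrt{2} i \sqrt{13}\right)^{2} = \left(i \sqrt{26}\right)^{2} = -26$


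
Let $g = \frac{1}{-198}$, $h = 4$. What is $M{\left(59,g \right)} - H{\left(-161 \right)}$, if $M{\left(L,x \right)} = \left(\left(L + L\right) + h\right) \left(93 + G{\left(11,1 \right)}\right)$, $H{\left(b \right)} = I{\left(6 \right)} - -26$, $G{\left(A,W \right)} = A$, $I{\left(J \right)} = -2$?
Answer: $12664$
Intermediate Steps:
$H{\left(b \right)} = 24$ ($H{\left(b \right)} = -2 - -26 = -2 + 26 = 24$)
$g = - \frac{1}{198} \approx -0.0050505$
$M{\left(L,x \right)} = 416 + 208 L$ ($M{\left(L,x \right)} = \left(\left(L + L\right) + 4\right) \left(93 + 11\right) = \left(2 L + 4\right) 104 = \left(4 + 2 L\right) 104 = 416 + 208 L$)
$M{\left(59,g \right)} - H{\left(-161 \right)} = \left(416 + 208 \cdot 59\right) - 24 = \left(416 + 12272\right) - 24 = 12688 - 24 = 12664$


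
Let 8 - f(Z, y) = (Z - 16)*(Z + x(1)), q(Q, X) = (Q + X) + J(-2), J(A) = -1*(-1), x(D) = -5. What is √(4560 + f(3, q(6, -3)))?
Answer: √4542 ≈ 67.394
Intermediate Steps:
J(A) = 1
q(Q, X) = 1 + Q + X (q(Q, X) = (Q + X) + 1 = 1 + Q + X)
f(Z, y) = 8 - (-16 + Z)*(-5 + Z) (f(Z, y) = 8 - (Z - 16)*(Z - 5) = 8 - (-16 + Z)*(-5 + Z))
√(4560 + f(3, q(6, -3))) = √(4560 + (-72 - 1*3² + 21*3)) = √(4560 + (-72 - 1*9 + 63)) = √(4560 + (-72 - 9 + 63)) = √(4560 - 18) = √4542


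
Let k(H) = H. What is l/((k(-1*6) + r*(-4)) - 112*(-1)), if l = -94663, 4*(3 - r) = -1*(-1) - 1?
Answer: -94663/94 ≈ -1007.1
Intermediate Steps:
r = 3 (r = 3 - (-1*(-1) - 1)/4 = 3 - (1 - 1)/4 = 3 - ¼*0 = 3 + 0 = 3)
l/((k(-1*6) + r*(-4)) - 112*(-1)) = -94663/((-1*6 + 3*(-4)) - 112*(-1)) = -94663/((-6 - 12) + 112) = -94663/(-18 + 112) = -94663/94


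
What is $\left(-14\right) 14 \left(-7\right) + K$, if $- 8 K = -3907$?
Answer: $\frac{14883}{8} \approx 1860.4$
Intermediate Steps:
$K = \frac{3907}{8}$ ($K = \left(- \frac{1}{8}\right) \left(-3907\right) = \frac{3907}{8} \approx 488.38$)
$\left(-14\right) 14 \left(-7\right) + K = \left(-14\right) 14 \left(-7\right) + \frac{3907}{8} = \left(-196\right) \left(-7\right) + \frac{3907}{8} = 1372 + \frac{3907}{8} = \frac{14883}{8}$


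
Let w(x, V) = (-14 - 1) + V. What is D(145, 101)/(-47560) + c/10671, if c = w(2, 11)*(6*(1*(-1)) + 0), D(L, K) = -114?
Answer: 392989/84585460 ≈ 0.0046461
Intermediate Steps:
w(x, V) = -15 + V
c = 24 (c = (-15 + 11)*(6*(1*(-1)) + 0) = -4*(6*(-1) + 0) = -4*(-6 + 0) = -4*(-6) = 24)
D(145, 101)/(-47560) + c/10671 = -114/(-47560) + 24/10671 = -114*(-1/47560) + 24*(1/10671) = 57/23780 + 8/3557 = 392989/84585460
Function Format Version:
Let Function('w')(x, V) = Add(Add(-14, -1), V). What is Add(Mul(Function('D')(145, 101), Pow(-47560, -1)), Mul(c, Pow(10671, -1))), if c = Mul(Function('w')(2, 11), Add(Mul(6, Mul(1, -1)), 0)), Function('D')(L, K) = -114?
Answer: Rational(392989, 84585460) ≈ 0.0046461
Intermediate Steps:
Function('w')(x, V) = Add(-15, V)
c = 24 (c = Mul(Add(-15, 11), Add(Mul(6, Mul(1, -1)), 0)) = Mul(-4, Add(Mul(6, -1), 0)) = Mul(-4, Add(-6, 0)) = Mul(-4, -6) = 24)
Add(Mul(Function('D')(145, 101), Pow(-47560, -1)), Mul(c, Pow(10671, -1))) = Add(Mul(-114, Pow(-47560, -1)), Mul(24, Pow(10671, -1))) = Add(Mul(-114, Rational(-1, 47560)), Mul(24, Rational(1, 10671))) = Add(Rational(57, 23780), Rational(8, 3557)) = Rational(392989, 84585460)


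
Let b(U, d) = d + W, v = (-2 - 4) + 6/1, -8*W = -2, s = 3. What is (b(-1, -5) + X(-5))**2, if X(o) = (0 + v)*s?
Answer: 361/16 ≈ 22.563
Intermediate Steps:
W = 1/4 (W = -1/8*(-2) = 1/4 ≈ 0.25000)
v = 0 (v = -6 + 6*1 = -6 + 6 = 0)
b(U, d) = 1/4 + d (b(U, d) = d + 1/4 = 1/4 + d)
X(o) = 0 (X(o) = (0 + 0)*3 = 0*3 = 0)
(b(-1, -5) + X(-5))**2 = ((1/4 - 5) + 0)**2 = (-19/4 + 0)**2 = (-19/4)**2 = 361/16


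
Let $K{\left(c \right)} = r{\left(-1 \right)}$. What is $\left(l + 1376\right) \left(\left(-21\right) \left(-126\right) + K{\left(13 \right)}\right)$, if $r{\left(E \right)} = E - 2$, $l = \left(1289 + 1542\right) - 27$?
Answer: $11047740$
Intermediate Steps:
$l = 2804$ ($l = 2831 - 27 = 2804$)
$r{\left(E \right)} = -2 + E$ ($r{\left(E \right)} = E - 2 = -2 + E$)
$K{\left(c \right)} = -3$ ($K{\left(c \right)} = -2 - 1 = -3$)
$\left(l + 1376\right) \left(\left(-21\right) \left(-126\right) + K{\left(13 \right)}\right) = \left(2804 + 1376\right) \left(\left(-21\right) \left(-126\right) - 3\right) = 4180 \left(2646 - 3\right) = 4180 \cdot 2643 = 11047740$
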